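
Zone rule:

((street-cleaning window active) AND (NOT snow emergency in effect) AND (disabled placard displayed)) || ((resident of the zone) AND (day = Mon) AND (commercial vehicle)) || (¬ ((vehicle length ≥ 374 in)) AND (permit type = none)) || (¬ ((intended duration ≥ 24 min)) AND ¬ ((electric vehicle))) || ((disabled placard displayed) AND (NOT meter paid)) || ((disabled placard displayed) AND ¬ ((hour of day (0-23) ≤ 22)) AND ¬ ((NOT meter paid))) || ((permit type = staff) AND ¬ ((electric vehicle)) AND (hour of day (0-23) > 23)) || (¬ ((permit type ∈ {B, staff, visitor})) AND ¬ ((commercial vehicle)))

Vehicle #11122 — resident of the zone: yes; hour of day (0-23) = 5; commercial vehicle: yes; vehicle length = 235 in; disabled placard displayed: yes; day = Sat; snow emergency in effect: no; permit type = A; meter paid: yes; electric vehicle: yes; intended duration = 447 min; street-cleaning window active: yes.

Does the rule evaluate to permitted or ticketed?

Atomic conditions:
  street-cleaning window active: yes → true
  NOT snow emergency in effect: no → true
  disabled placard displayed: yes → true
  resident of the zone: yes → true
  day = Mon: Sat == Mon is false
  commercial vehicle: yes → true
  vehicle length ≥ 374 in: 235 ≥ 374 is false
  permit type = none: A == none is false
  intended duration ≥ 24 min: 447 ≥ 24 is true
  electric vehicle: yes → true
  NOT meter paid: yes → false
  hour of day (0-23) ≤ 22: 5 ≤ 22 is true
  permit type = staff: A == staff is false
  hour of day (0-23) > 23: 5 > 23 is false
  permit type ∈ {B, staff, visitor}: A is not in the set → false
Combine:
[1] true AND true AND true = true
[2] true AND false AND true = false
[3.1] NOT false = true
[3] true AND false = false
[4.1] NOT true = false
[4.2] NOT true = false
[4] false AND false = false
[5] true AND false = false
[6.2] NOT true = false
[6.3] NOT false = true
[6] true AND false AND true = false
[7.2] NOT true = false
[7] false AND false AND false = false
[8.1] NOT false = true
[8.2] NOT true = false
[8] true AND false = false
[root] true OR false OR false OR false OR false OR false OR false OR false = true
Overall: true → permitted

Permitted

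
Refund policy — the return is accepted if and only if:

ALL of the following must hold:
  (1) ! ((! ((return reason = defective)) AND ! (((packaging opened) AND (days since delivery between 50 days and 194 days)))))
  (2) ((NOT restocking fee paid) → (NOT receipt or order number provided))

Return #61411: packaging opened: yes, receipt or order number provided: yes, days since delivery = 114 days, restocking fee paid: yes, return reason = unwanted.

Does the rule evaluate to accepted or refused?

Accepted

Atomic conditions:
  return reason = defective: unwanted == defective is false
  packaging opened: yes → true
  days since delivery between 50 days and 194 days: 114 in [50, 194] is true
  NOT restocking fee paid: yes → false
  NOT receipt or order number provided: yes → false
Combine:
[1.1.1] NOT false = true
[1.1.2.1] true AND true = true
[1.1.2] NOT true = false
[1.1] true AND false = false
[1] NOT false = true
[2] false → false (antecedent false ⇒ implication holds) = true
[root] true AND true = true
Overall: true → accepted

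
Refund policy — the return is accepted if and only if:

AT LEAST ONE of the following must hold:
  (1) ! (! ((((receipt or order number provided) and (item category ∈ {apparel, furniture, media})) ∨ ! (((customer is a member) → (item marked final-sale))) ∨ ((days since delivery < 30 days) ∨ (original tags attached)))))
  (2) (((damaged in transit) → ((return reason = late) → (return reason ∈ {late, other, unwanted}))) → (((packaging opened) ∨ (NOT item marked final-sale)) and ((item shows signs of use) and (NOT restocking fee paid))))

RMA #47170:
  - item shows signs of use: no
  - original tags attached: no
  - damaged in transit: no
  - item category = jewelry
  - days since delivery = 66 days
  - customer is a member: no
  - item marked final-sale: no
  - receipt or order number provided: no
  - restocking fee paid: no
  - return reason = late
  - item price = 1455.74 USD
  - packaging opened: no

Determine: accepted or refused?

Atomic conditions:
  receipt or order number provided: no → false
  item category ∈ {apparel, furniture, media}: jewelry is not in the set → false
  customer is a member: no → false
  item marked final-sale: no → false
  days since delivery < 30 days: 66 < 30 is false
  original tags attached: no → false
  damaged in transit: no → false
  return reason = late: late == late is true
  return reason ∈ {late, other, unwanted}: late is in the set → true
  packaging opened: no → false
  NOT item marked final-sale: no → true
  item shows signs of use: no → false
  NOT restocking fee paid: no → true
Combine:
[1.1.1.1] false AND false = false
[1.1.1.2.1] false → false (antecedent false ⇒ implication holds) = true
[1.1.1.2] NOT true = false
[1.1.1.3] false OR false = false
[1.1.1] false OR false OR false = false
[1.1] NOT false = true
[1] NOT true = false
[2.1.2] true → true = true
[2.1] false → true (antecedent false ⇒ implication holds) = true
[2.2.1] false OR true = true
[2.2.2] false AND true = false
[2.2] true AND false = false
[2] true → false = false
[root] false OR false = false
Overall: false → refused

Refused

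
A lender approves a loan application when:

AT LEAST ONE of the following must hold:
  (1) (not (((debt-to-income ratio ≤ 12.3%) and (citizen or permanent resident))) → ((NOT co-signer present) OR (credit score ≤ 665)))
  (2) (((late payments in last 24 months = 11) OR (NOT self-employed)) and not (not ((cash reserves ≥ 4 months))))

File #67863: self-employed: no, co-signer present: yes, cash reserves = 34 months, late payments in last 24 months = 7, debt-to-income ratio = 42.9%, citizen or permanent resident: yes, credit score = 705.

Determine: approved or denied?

Approved

Atomic conditions:
  debt-to-income ratio ≤ 12.3%: 42.9 ≤ 12.3 is false
  citizen or permanent resident: yes → true
  NOT co-signer present: yes → false
  credit score ≤ 665: 705 ≤ 665 is false
  late payments in last 24 months = 11: 7 == 11 is false
  NOT self-employed: no → true
  cash reserves ≥ 4 months: 34 ≥ 4 is true
Combine:
[1.1.1] false AND true = false
[1.1] NOT false = true
[1.2] false OR false = false
[1] true → false = false
[2.1] false OR true = true
[2.2.1] NOT true = false
[2.2] NOT false = true
[2] true AND true = true
[root] false OR true = true
Overall: true → approved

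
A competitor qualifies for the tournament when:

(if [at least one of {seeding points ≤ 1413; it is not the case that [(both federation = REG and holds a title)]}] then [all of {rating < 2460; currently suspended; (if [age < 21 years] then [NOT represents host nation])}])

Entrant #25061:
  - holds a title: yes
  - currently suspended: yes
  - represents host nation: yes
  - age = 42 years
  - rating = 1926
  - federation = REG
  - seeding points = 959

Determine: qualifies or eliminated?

Qualifies

Atomic conditions:
  seeding points ≤ 1413: 959 ≤ 1413 is true
  federation = REG: REG == REG is true
  holds a title: yes → true
  rating < 2460: 1926 < 2460 is true
  currently suspended: yes → true
  age < 21 years: 42 < 21 is false
  NOT represents host nation: yes → false
Combine:
[1.2.1] true AND true = true
[1.2] NOT true = false
[1] true OR false = true
[2.3] false → false (antecedent false ⇒ implication holds) = true
[2] true AND true AND true = true
[root] true → true = true
Overall: true → qualifies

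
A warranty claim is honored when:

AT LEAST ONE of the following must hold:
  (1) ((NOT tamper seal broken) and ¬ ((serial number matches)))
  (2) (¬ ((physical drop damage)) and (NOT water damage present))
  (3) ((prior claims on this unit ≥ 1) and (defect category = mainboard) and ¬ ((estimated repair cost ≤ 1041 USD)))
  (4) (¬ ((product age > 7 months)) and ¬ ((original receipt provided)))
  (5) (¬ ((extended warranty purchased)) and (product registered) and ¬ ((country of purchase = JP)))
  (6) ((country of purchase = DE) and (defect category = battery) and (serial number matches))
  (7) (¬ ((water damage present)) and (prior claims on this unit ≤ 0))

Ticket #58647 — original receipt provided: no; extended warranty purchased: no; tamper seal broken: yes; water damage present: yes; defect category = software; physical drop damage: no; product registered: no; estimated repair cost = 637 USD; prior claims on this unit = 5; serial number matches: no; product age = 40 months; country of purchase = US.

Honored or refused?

Refused

Atomic conditions:
  NOT tamper seal broken: yes → false
  serial number matches: no → false
  physical drop damage: no → false
  NOT water damage present: yes → false
  prior claims on this unit ≥ 1: 5 ≥ 1 is true
  defect category = mainboard: software == mainboard is false
  estimated repair cost ≤ 1041 USD: 637 ≤ 1041 is true
  product age > 7 months: 40 > 7 is true
  original receipt provided: no → false
  extended warranty purchased: no → false
  product registered: no → false
  country of purchase = JP: US == JP is false
  country of purchase = DE: US == DE is false
  defect category = battery: software == battery is false
  water damage present: yes → true
  prior claims on this unit ≤ 0: 5 ≤ 0 is false
Combine:
[1.2] NOT false = true
[1] false AND true = false
[2.1] NOT false = true
[2] true AND false = false
[3.3] NOT true = false
[3] true AND false AND false = false
[4.1] NOT true = false
[4.2] NOT false = true
[4] false AND true = false
[5.1] NOT false = true
[5.3] NOT false = true
[5] true AND false AND true = false
[6] false AND false AND false = false
[7.1] NOT true = false
[7] false AND false = false
[root] false OR false OR false OR false OR false OR false OR false = false
Overall: false → refused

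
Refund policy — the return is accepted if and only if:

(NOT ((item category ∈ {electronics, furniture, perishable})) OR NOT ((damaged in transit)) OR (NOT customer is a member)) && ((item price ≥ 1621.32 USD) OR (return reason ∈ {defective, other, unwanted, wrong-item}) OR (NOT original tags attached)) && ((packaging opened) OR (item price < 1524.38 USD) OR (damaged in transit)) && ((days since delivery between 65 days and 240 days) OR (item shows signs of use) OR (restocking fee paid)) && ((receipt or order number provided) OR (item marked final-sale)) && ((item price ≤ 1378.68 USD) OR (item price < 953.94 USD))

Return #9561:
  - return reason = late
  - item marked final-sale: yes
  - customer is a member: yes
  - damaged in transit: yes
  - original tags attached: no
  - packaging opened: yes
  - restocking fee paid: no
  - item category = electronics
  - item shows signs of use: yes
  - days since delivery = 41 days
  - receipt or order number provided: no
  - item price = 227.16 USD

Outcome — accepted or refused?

Refused

Atomic conditions:
  item category ∈ {electronics, furniture, perishable}: electronics is in the set → true
  damaged in transit: yes → true
  NOT customer is a member: yes → false
  item price ≥ 1621.32 USD: 227.16 ≥ 1621.32 is false
  return reason ∈ {defective, other, unwanted, wrong-item}: late is not in the set → false
  NOT original tags attached: no → true
  packaging opened: yes → true
  item price < 1524.38 USD: 227.16 < 1524.38 is true
  days since delivery between 65 days and 240 days: 41 in [65, 240] is false
  item shows signs of use: yes → true
  restocking fee paid: no → false
  receipt or order number provided: no → false
  item marked final-sale: yes → true
  item price ≤ 1378.68 USD: 227.16 ≤ 1378.68 is true
  item price < 953.94 USD: 227.16 < 953.94 is true
Combine:
[1.1] NOT true = false
[1.2] NOT true = false
[1] false OR false OR false = false
[2] false OR false OR true = true
[3] true OR true OR true = true
[4] false OR true OR false = true
[5] false OR true = true
[6] true OR true = true
[root] false AND true AND true AND true AND true AND true = false
Overall: false → refused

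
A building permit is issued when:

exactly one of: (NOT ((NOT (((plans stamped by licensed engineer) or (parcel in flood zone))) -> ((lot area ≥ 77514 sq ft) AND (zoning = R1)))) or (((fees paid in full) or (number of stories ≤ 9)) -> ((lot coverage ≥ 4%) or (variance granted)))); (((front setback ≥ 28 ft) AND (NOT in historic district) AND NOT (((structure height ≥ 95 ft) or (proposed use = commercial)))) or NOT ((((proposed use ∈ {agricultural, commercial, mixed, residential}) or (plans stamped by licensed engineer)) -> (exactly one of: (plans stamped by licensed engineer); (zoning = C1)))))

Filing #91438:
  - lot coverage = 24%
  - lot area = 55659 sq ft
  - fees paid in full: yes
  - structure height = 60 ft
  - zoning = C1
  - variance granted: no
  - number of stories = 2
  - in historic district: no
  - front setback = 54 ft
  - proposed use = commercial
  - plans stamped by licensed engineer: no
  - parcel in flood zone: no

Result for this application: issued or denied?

Atomic conditions:
  plans stamped by licensed engineer: no → false
  parcel in flood zone: no → false
  lot area ≥ 77514 sq ft: 55659 ≥ 77514 is false
  zoning = R1: C1 == R1 is false
  fees paid in full: yes → true
  number of stories ≤ 9: 2 ≤ 9 is true
  lot coverage ≥ 4%: 24 ≥ 4 is true
  variance granted: no → false
  front setback ≥ 28 ft: 54 ≥ 28 is true
  NOT in historic district: no → true
  structure height ≥ 95 ft: 60 ≥ 95 is false
  proposed use = commercial: commercial == commercial is true
  proposed use ∈ {agricultural, commercial, mixed, residential}: commercial is in the set → true
  zoning = C1: C1 == C1 is true
Combine:
[1.1.1.1.1] false OR false = false
[1.1.1.1] NOT false = true
[1.1.1.2] false AND false = false
[1.1.1] true → false = false
[1.1] NOT false = true
[1.2.1] true OR true = true
[1.2.2] true OR false = true
[1.2] true → true = true
[1] true OR true = true
[2.1.3.1] false OR true = true
[2.1.3] NOT true = false
[2.1] true AND true AND false = false
[2.2.1.1] true OR false = true
[2.2.1.2] exactly-one(false, true) = true
[2.2.1] true → true = true
[2.2] NOT true = false
[2] false OR false = false
[root] exactly-one(true, false) = true
Overall: true → issued

Issued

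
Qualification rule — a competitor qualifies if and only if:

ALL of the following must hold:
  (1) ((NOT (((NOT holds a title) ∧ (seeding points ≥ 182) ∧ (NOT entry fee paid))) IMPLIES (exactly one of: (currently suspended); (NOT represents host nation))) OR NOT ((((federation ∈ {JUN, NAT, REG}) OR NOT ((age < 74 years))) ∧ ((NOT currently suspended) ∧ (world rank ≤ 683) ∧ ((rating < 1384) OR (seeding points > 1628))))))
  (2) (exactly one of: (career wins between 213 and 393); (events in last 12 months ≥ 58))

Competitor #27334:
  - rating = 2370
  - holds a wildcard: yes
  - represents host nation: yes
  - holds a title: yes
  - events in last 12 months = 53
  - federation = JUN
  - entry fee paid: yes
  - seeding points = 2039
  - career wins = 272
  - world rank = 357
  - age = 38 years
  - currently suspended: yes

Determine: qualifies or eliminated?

Qualifies

Atomic conditions:
  NOT holds a title: yes → false
  seeding points ≥ 182: 2039 ≥ 182 is true
  NOT entry fee paid: yes → false
  currently suspended: yes → true
  NOT represents host nation: yes → false
  federation ∈ {JUN, NAT, REG}: JUN is in the set → true
  age < 74 years: 38 < 74 is true
  NOT currently suspended: yes → false
  world rank ≤ 683: 357 ≤ 683 is true
  rating < 1384: 2370 < 1384 is false
  seeding points > 1628: 2039 > 1628 is true
  career wins between 213 and 393: 272 in [213, 393] is true
  events in last 12 months ≥ 58: 53 ≥ 58 is false
Combine:
[1.1.1.1] false AND true AND false = false
[1.1.1] NOT false = true
[1.1.2] exactly-one(true, false) = true
[1.1] true → true = true
[1.2.1.1.2] NOT true = false
[1.2.1.1] true OR false = true
[1.2.1.2.3] false OR true = true
[1.2.1.2] false AND true AND true = false
[1.2.1] true AND false = false
[1.2] NOT false = true
[1] true OR true = true
[2] exactly-one(true, false) = true
[root] true AND true = true
Overall: true → qualifies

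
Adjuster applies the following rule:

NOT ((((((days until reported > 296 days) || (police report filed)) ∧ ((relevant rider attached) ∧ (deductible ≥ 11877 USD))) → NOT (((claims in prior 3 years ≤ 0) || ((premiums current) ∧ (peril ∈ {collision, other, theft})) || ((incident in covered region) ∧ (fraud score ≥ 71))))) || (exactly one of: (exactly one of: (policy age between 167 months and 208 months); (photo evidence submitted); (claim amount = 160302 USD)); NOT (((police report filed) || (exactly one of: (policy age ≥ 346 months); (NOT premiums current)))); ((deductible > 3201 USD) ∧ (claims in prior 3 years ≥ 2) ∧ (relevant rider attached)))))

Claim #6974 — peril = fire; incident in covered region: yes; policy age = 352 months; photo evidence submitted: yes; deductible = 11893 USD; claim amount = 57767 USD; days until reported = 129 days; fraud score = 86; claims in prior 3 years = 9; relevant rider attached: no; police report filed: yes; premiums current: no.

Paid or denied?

Denied

Atomic conditions:
  days until reported > 296 days: 129 > 296 is false
  police report filed: yes → true
  relevant rider attached: no → false
  deductible ≥ 11877 USD: 11893 ≥ 11877 is true
  claims in prior 3 years ≤ 0: 9 ≤ 0 is false
  premiums current: no → false
  peril ∈ {collision, other, theft}: fire is not in the set → false
  incident in covered region: yes → true
  fraud score ≥ 71: 86 ≥ 71 is true
  policy age between 167 months and 208 months: 352 in [167, 208] is false
  photo evidence submitted: yes → true
  claim amount = 160302 USD: 57767 == 160302 is false
  policy age ≥ 346 months: 352 ≥ 346 is true
  NOT premiums current: no → true
  deductible > 3201 USD: 11893 > 3201 is true
  claims in prior 3 years ≥ 2: 9 ≥ 2 is true
Combine:
[1.1.1.1] false OR true = true
[1.1.1.2] false AND true = false
[1.1.1] true AND false = false
[1.1.2.1.2] false AND false = false
[1.1.2.1.3] true AND true = true
[1.1.2.1] false OR false OR true = true
[1.1.2] NOT true = false
[1.1] false → false (antecedent false ⇒ implication holds) = true
[1.2.1] exactly-one(false, true, false) = true
[1.2.2.1.2] exactly-one(true, true) = false
[1.2.2.1] true OR false = true
[1.2.2] NOT true = false
[1.2.3] true AND true AND false = false
[1.2] exactly-one(true, false, false) = true
[1] true OR true = true
[root] NOT true = false
Overall: false → denied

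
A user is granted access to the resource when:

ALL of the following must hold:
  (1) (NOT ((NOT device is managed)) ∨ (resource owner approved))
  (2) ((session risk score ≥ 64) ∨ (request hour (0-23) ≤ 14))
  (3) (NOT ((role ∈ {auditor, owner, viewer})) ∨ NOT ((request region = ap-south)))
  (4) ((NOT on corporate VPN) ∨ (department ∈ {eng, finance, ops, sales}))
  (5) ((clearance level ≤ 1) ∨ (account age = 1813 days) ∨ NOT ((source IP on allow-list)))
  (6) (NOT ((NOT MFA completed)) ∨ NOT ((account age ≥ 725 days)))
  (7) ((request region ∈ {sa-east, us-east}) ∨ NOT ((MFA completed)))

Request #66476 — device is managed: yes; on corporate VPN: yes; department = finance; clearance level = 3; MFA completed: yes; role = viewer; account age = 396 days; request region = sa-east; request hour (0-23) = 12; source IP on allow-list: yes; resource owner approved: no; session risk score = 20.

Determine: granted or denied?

Atomic conditions:
  NOT device is managed: yes → false
  resource owner approved: no → false
  session risk score ≥ 64: 20 ≥ 64 is false
  request hour (0-23) ≤ 14: 12 ≤ 14 is true
  role ∈ {auditor, owner, viewer}: viewer is in the set → true
  request region = ap-south: sa-east == ap-south is false
  NOT on corporate VPN: yes → false
  department ∈ {eng, finance, ops, sales}: finance is in the set → true
  clearance level ≤ 1: 3 ≤ 1 is false
  account age = 1813 days: 396 == 1813 is false
  source IP on allow-list: yes → true
  NOT MFA completed: yes → false
  account age ≥ 725 days: 396 ≥ 725 is false
  request region ∈ {sa-east, us-east}: sa-east is in the set → true
  MFA completed: yes → true
Combine:
[1.1] NOT false = true
[1] true OR false = true
[2] false OR true = true
[3.1] NOT true = false
[3.2] NOT false = true
[3] false OR true = true
[4] false OR true = true
[5.3] NOT true = false
[5] false OR false OR false = false
[6.1] NOT false = true
[6.2] NOT false = true
[6] true OR true = true
[7.2] NOT true = false
[7] true OR false = true
[root] true AND true AND true AND true AND false AND true AND true = false
Overall: false → denied

Denied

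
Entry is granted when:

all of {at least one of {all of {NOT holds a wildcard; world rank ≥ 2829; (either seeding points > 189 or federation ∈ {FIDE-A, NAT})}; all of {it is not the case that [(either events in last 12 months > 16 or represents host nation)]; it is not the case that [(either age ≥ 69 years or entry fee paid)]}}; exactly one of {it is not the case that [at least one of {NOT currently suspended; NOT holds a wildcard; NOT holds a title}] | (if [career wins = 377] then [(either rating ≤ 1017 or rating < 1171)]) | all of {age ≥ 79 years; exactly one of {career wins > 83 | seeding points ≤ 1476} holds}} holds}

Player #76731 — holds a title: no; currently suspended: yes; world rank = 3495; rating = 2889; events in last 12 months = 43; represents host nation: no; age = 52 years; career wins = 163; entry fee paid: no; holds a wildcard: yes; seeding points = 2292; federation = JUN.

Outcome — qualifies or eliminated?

Atomic conditions:
  NOT holds a wildcard: yes → false
  world rank ≥ 2829: 3495 ≥ 2829 is true
  seeding points > 189: 2292 > 189 is true
  federation ∈ {FIDE-A, NAT}: JUN is not in the set → false
  events in last 12 months > 16: 43 > 16 is true
  represents host nation: no → false
  age ≥ 69 years: 52 ≥ 69 is false
  entry fee paid: no → false
  NOT currently suspended: yes → false
  NOT holds a title: no → true
  career wins = 377: 163 == 377 is false
  rating ≤ 1017: 2889 ≤ 1017 is false
  rating < 1171: 2889 < 1171 is false
  age ≥ 79 years: 52 ≥ 79 is false
  career wins > 83: 163 > 83 is true
  seeding points ≤ 1476: 2292 ≤ 1476 is false
Combine:
[1.1.3] true OR false = true
[1.1] false AND true AND true = false
[1.2.1.1] true OR false = true
[1.2.1] NOT true = false
[1.2.2.1] false OR false = false
[1.2.2] NOT false = true
[1.2] false AND true = false
[1] false OR false = false
[2.1.1] false OR false OR true = true
[2.1] NOT true = false
[2.2.2] false OR false = false
[2.2] false → false (antecedent false ⇒ implication holds) = true
[2.3.2] exactly-one(true, false) = true
[2.3] false AND true = false
[2] exactly-one(false, true, false) = true
[root] false AND true = false
Overall: false → eliminated

Eliminated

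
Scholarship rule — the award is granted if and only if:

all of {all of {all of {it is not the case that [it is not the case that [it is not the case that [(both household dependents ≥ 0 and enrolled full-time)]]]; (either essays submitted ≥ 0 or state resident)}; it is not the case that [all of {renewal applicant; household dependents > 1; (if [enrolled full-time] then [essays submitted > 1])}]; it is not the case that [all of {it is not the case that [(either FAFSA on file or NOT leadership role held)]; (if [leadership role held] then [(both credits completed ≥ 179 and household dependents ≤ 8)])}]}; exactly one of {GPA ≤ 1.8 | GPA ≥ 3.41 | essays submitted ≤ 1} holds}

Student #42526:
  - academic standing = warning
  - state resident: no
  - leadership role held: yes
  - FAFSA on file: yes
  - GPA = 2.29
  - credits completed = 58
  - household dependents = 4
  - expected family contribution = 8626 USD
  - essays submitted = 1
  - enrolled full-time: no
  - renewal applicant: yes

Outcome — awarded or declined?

Declined

Atomic conditions:
  household dependents ≥ 0: 4 ≥ 0 is true
  enrolled full-time: no → false
  essays submitted ≥ 0: 1 ≥ 0 is true
  state resident: no → false
  renewal applicant: yes → true
  household dependents > 1: 4 > 1 is true
  essays submitted > 1: 1 > 1 is false
  FAFSA on file: yes → true
  NOT leadership role held: yes → false
  leadership role held: yes → true
  credits completed ≥ 179: 58 ≥ 179 is false
  household dependents ≤ 8: 4 ≤ 8 is true
  GPA ≤ 1.8: 2.29 ≤ 1.8 is false
  GPA ≥ 3.41: 2.29 ≥ 3.41 is false
  essays submitted ≤ 1: 1 ≤ 1 is true
Combine:
[1.1.1.1.1.1] true AND false = false
[1.1.1.1.1] NOT false = true
[1.1.1.1] NOT true = false
[1.1.1] NOT false = true
[1.1.2] true OR false = true
[1.1] true AND true = true
[1.2.1.3] false → false (antecedent false ⇒ implication holds) = true
[1.2.1] true AND true AND true = true
[1.2] NOT true = false
[1.3.1.1.1] true OR false = true
[1.3.1.1] NOT true = false
[1.3.1.2.2] false AND true = false
[1.3.1.2] true → false = false
[1.3.1] false AND false = false
[1.3] NOT false = true
[1] true AND false AND true = false
[2] exactly-one(false, false, true) = true
[root] false AND true = false
Overall: false → declined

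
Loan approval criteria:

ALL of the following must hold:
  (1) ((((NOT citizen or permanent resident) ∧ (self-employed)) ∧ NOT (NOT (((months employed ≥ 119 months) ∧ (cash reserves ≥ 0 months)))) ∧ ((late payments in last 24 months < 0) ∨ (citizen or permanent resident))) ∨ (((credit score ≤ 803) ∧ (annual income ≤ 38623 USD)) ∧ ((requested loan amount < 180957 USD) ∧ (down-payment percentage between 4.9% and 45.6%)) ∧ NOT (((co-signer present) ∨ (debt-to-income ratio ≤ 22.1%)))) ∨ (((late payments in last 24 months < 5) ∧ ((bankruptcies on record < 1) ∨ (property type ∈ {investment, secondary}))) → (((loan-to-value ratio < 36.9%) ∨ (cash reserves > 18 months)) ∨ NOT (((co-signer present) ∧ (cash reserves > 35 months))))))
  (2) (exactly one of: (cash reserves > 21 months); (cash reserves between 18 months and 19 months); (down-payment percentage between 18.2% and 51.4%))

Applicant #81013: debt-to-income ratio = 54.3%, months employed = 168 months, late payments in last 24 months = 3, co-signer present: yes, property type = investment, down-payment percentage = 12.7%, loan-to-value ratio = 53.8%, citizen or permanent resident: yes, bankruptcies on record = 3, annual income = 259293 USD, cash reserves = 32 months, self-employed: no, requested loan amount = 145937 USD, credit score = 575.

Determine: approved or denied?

Approved

Atomic conditions:
  NOT citizen or permanent resident: yes → false
  self-employed: no → false
  months employed ≥ 119 months: 168 ≥ 119 is true
  cash reserves ≥ 0 months: 32 ≥ 0 is true
  late payments in last 24 months < 0: 3 < 0 is false
  citizen or permanent resident: yes → true
  credit score ≤ 803: 575 ≤ 803 is true
  annual income ≤ 38623 USD: 259293 ≤ 38623 is false
  requested loan amount < 180957 USD: 145937 < 180957 is true
  down-payment percentage between 4.9% and 45.6%: 12.7 in [4.9, 45.6] is true
  co-signer present: yes → true
  debt-to-income ratio ≤ 22.1%: 54.3 ≤ 22.1 is false
  late payments in last 24 months < 5: 3 < 5 is true
  bankruptcies on record < 1: 3 < 1 is false
  property type ∈ {investment, secondary}: investment is in the set → true
  loan-to-value ratio < 36.9%: 53.8 < 36.9 is false
  cash reserves > 18 months: 32 > 18 is true
  cash reserves > 35 months: 32 > 35 is false
  cash reserves > 21 months: 32 > 21 is true
  cash reserves between 18 months and 19 months: 32 in [18, 19] is false
  down-payment percentage between 18.2% and 51.4%: 12.7 in [18.2, 51.4] is false
Combine:
[1.1.1] false AND false = false
[1.1.2.1.1] true AND true = true
[1.1.2.1] NOT true = false
[1.1.2] NOT false = true
[1.1.3] false OR true = true
[1.1] false AND true AND true = false
[1.2.1] true AND false = false
[1.2.2] true AND true = true
[1.2.3.1] true OR false = true
[1.2.3] NOT true = false
[1.2] false AND true AND false = false
[1.3.1.2] false OR true = true
[1.3.1] true AND true = true
[1.3.2.1] false OR true = true
[1.3.2.2.1] true AND false = false
[1.3.2.2] NOT false = true
[1.3.2] true OR true = true
[1.3] true → true = true
[1] false OR false OR true = true
[2] exactly-one(true, false, false) = true
[root] true AND true = true
Overall: true → approved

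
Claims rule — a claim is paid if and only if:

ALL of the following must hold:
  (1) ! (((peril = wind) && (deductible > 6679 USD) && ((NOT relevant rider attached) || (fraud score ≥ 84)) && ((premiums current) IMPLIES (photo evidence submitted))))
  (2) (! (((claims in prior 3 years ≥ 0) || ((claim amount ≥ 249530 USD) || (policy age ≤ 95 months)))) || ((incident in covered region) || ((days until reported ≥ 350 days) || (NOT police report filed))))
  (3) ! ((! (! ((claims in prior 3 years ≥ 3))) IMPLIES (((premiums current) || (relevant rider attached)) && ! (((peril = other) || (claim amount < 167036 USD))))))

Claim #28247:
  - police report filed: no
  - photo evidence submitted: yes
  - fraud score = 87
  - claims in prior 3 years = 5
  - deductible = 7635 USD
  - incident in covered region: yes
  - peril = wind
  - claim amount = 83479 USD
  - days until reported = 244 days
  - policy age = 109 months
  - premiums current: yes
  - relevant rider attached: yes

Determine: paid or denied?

Denied

Atomic conditions:
  peril = wind: wind == wind is true
  deductible > 6679 USD: 7635 > 6679 is true
  NOT relevant rider attached: yes → false
  fraud score ≥ 84: 87 ≥ 84 is true
  premiums current: yes → true
  photo evidence submitted: yes → true
  claims in prior 3 years ≥ 0: 5 ≥ 0 is true
  claim amount ≥ 249530 USD: 83479 ≥ 249530 is false
  policy age ≤ 95 months: 109 ≤ 95 is false
  incident in covered region: yes → true
  days until reported ≥ 350 days: 244 ≥ 350 is false
  NOT police report filed: no → true
  claims in prior 3 years ≥ 3: 5 ≥ 3 is true
  relevant rider attached: yes → true
  peril = other: wind == other is false
  claim amount < 167036 USD: 83479 < 167036 is true
Combine:
[1.1.3] false OR true = true
[1.1.4] true → true = true
[1.1] true AND true AND true AND true = true
[1] NOT true = false
[2.1.1.2] false OR false = false
[2.1.1] true OR false = true
[2.1] NOT true = false
[2.2.2] false OR true = true
[2.2] true OR true = true
[2] false OR true = true
[3.1.1.1] NOT true = false
[3.1.1] NOT false = true
[3.1.2.1] true OR true = true
[3.1.2.2.1] false OR true = true
[3.1.2.2] NOT true = false
[3.1.2] true AND false = false
[3.1] true → false = false
[3] NOT false = true
[root] false AND true AND true = false
Overall: false → denied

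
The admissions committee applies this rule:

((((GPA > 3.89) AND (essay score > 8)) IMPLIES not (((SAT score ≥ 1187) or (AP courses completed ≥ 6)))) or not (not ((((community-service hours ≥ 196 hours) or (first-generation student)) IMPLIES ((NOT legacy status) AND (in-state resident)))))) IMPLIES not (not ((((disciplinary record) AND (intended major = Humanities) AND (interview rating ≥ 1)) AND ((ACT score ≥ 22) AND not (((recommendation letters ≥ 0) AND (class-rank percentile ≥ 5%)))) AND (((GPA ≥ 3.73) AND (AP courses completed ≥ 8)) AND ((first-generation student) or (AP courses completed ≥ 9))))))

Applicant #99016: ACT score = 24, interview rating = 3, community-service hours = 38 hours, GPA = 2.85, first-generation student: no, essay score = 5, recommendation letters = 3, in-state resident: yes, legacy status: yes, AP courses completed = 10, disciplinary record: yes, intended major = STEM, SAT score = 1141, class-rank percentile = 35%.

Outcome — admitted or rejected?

Atomic conditions:
  GPA > 3.89: 2.85 > 3.89 is false
  essay score > 8: 5 > 8 is false
  SAT score ≥ 1187: 1141 ≥ 1187 is false
  AP courses completed ≥ 6: 10 ≥ 6 is true
  community-service hours ≥ 196 hours: 38 ≥ 196 is false
  first-generation student: no → false
  NOT legacy status: yes → false
  in-state resident: yes → true
  disciplinary record: yes → true
  intended major = Humanities: STEM == Humanities is false
  interview rating ≥ 1: 3 ≥ 1 is true
  ACT score ≥ 22: 24 ≥ 22 is true
  recommendation letters ≥ 0: 3 ≥ 0 is true
  class-rank percentile ≥ 5%: 35 ≥ 5 is true
  GPA ≥ 3.73: 2.85 ≥ 3.73 is false
  AP courses completed ≥ 8: 10 ≥ 8 is true
  AP courses completed ≥ 9: 10 ≥ 9 is true
Combine:
[1.1.1] false AND false = false
[1.1.2.1] false OR true = true
[1.1.2] NOT true = false
[1.1] false → false (antecedent false ⇒ implication holds) = true
[1.2.1.1.1] false OR false = false
[1.2.1.1.2] false AND true = false
[1.2.1.1] false → false (antecedent false ⇒ implication holds) = true
[1.2.1] NOT true = false
[1.2] NOT false = true
[1] true OR true = true
[2.1.1.1] true AND false AND true = false
[2.1.1.2.2.1] true AND true = true
[2.1.1.2.2] NOT true = false
[2.1.1.2] true AND false = false
[2.1.1.3.1] false AND true = false
[2.1.1.3.2] false OR true = true
[2.1.1.3] false AND true = false
[2.1.1] false AND false AND false = false
[2.1] NOT false = true
[2] NOT true = false
[root] true → false = false
Overall: false → rejected

Rejected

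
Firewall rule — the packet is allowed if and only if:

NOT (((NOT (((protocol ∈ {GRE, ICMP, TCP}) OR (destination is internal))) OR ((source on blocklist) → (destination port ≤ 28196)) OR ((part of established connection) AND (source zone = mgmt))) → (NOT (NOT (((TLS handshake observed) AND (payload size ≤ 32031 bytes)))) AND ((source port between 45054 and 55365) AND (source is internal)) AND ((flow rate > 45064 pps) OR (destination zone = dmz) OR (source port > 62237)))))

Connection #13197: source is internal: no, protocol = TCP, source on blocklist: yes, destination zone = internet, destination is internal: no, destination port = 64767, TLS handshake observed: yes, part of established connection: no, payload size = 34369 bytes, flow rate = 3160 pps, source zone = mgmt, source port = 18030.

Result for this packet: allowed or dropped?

Dropped

Atomic conditions:
  protocol ∈ {GRE, ICMP, TCP}: TCP is in the set → true
  destination is internal: no → false
  source on blocklist: yes → true
  destination port ≤ 28196: 64767 ≤ 28196 is false
  part of established connection: no → false
  source zone = mgmt: mgmt == mgmt is true
  TLS handshake observed: yes → true
  payload size ≤ 32031 bytes: 34369 ≤ 32031 is false
  source port between 45054 and 55365: 18030 in [45054, 55365] is false
  source is internal: no → false
  flow rate > 45064 pps: 3160 > 45064 is false
  destination zone = dmz: internet == dmz is false
  source port > 62237: 18030 > 62237 is false
Combine:
[1.1.1.1] true OR false = true
[1.1.1] NOT true = false
[1.1.2] true → false = false
[1.1.3] false AND true = false
[1.1] false OR false OR false = false
[1.2.1.1.1] true AND false = false
[1.2.1.1] NOT false = true
[1.2.1] NOT true = false
[1.2.2] false AND false = false
[1.2.3] false OR false OR false = false
[1.2] false AND false AND false = false
[1] false → false (antecedent false ⇒ implication holds) = true
[root] NOT true = false
Overall: false → dropped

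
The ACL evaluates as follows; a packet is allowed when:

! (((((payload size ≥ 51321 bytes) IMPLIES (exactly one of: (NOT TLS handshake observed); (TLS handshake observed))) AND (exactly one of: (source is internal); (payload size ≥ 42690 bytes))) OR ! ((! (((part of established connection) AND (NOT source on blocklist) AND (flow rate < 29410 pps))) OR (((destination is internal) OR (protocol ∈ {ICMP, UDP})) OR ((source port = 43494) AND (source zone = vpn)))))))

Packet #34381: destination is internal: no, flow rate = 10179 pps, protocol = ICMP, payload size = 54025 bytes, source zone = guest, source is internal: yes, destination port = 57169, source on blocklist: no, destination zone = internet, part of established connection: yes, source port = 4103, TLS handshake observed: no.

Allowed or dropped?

Atomic conditions:
  payload size ≥ 51321 bytes: 54025 ≥ 51321 is true
  NOT TLS handshake observed: no → true
  TLS handshake observed: no → false
  source is internal: yes → true
  payload size ≥ 42690 bytes: 54025 ≥ 42690 is true
  part of established connection: yes → true
  NOT source on blocklist: no → true
  flow rate < 29410 pps: 10179 < 29410 is true
  destination is internal: no → false
  protocol ∈ {ICMP, UDP}: ICMP is in the set → true
  source port = 43494: 4103 == 43494 is false
  source zone = vpn: guest == vpn is false
Combine:
[1.1.1.2] exactly-one(true, false) = true
[1.1.1] true → true = true
[1.1.2] exactly-one(true, true) = false
[1.1] true AND false = false
[1.2.1.1.1] true AND true AND true = true
[1.2.1.1] NOT true = false
[1.2.1.2.1] false OR true = true
[1.2.1.2.2] false AND false = false
[1.2.1.2] true OR false = true
[1.2.1] false OR true = true
[1.2] NOT true = false
[1] false OR false = false
[root] NOT false = true
Overall: true → allowed

Allowed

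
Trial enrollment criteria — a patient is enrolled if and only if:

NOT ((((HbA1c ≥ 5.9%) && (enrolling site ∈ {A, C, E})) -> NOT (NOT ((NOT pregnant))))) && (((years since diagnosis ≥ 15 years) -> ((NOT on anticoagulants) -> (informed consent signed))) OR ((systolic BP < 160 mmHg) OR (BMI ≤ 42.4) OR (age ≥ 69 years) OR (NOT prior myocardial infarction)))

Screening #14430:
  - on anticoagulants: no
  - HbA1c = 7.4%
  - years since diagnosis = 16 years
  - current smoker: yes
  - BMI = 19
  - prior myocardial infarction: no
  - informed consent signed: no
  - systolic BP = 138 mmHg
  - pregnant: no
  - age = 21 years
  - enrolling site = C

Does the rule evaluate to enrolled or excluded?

Excluded

Atomic conditions:
  HbA1c ≥ 5.9%: 7.4 ≥ 5.9 is true
  enrolling site ∈ {A, C, E}: C is in the set → true
  NOT pregnant: no → true
  years since diagnosis ≥ 15 years: 16 ≥ 15 is true
  NOT on anticoagulants: no → true
  informed consent signed: no → false
  systolic BP < 160 mmHg: 138 < 160 is true
  BMI ≤ 42.4: 19 ≤ 42.4 is true
  age ≥ 69 years: 21 ≥ 69 is false
  NOT prior myocardial infarction: no → true
Combine:
[1.1.1] true AND true = true
[1.1.2.1] NOT true = false
[1.1.2] NOT false = true
[1.1] true → true = true
[1] NOT true = false
[2.1.2] true → false = false
[2.1] true → false = false
[2.2] true OR true OR false OR true = true
[2] false OR true = true
[root] false AND true = false
Overall: false → excluded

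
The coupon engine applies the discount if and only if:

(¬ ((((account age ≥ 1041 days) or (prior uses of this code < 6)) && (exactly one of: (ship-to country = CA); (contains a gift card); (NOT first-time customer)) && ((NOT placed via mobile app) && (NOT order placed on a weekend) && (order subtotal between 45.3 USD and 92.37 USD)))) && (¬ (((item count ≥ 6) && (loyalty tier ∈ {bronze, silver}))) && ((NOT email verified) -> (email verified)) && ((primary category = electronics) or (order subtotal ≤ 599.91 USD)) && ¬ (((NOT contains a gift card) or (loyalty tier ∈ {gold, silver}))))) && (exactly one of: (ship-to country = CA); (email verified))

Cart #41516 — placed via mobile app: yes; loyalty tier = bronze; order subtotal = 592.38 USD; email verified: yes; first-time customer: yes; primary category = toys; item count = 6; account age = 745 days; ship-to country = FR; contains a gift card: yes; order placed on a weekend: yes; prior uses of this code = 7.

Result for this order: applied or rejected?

Atomic conditions:
  account age ≥ 1041 days: 745 ≥ 1041 is false
  prior uses of this code < 6: 7 < 6 is false
  ship-to country = CA: FR == CA is false
  contains a gift card: yes → true
  NOT first-time customer: yes → false
  NOT placed via mobile app: yes → false
  NOT order placed on a weekend: yes → false
  order subtotal between 45.3 USD and 92.37 USD: 592.38 in [45.3, 92.37] is false
  item count ≥ 6: 6 ≥ 6 is true
  loyalty tier ∈ {bronze, silver}: bronze is in the set → true
  NOT email verified: yes → false
  email verified: yes → true
  primary category = electronics: toys == electronics is false
  order subtotal ≤ 599.91 USD: 592.38 ≤ 599.91 is true
  NOT contains a gift card: yes → false
  loyalty tier ∈ {gold, silver}: bronze is not in the set → false
Combine:
[1.1.1.1] false OR false = false
[1.1.1.2] exactly-one(false, true, false) = true
[1.1.1.3] false AND false AND false = false
[1.1.1] false AND true AND false = false
[1.1] NOT false = true
[1.2.1.1] true AND true = true
[1.2.1] NOT true = false
[1.2.2] false → true (antecedent false ⇒ implication holds) = true
[1.2.3] false OR true = true
[1.2.4.1] false OR false = false
[1.2.4] NOT false = true
[1.2] false AND true AND true AND true = false
[1] true AND false = false
[2] exactly-one(false, true) = true
[root] false AND true = false
Overall: false → rejected

Rejected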